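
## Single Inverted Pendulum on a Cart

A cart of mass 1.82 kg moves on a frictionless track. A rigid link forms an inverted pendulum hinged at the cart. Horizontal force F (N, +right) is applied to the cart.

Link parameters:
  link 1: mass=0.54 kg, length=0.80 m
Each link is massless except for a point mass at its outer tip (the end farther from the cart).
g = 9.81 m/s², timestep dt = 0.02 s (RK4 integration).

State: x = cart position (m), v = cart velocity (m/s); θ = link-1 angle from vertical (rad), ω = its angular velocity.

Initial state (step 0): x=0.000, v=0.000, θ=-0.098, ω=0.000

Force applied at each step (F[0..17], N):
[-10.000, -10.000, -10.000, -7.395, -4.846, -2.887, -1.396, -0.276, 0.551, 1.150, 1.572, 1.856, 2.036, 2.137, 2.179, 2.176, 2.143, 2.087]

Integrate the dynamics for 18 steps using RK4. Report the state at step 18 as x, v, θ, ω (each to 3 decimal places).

Answer: x=-0.130, v=-0.274, θ=0.014, ω=0.160

Derivation:
apply F[0]=-10.000 → step 1: x=-0.001, v=-0.104, θ=-0.097, ω=0.105
apply F[1]=-10.000 → step 2: x=-0.004, v=-0.208, θ=-0.094, ω=0.212
apply F[2]=-10.000 → step 3: x=-0.009, v=-0.312, θ=-0.088, ω=0.319
apply F[3]=-7.395 → step 4: x=-0.016, v=-0.389, θ=-0.081, ω=0.393
apply F[4]=-4.846 → step 5: x=-0.025, v=-0.437, θ=-0.073, ω=0.435
apply F[5]=-2.887 → step 6: x=-0.034, v=-0.465, θ=-0.064, ω=0.453
apply F[6]=-1.396 → step 7: x=-0.043, v=-0.477, θ=-0.055, ω=0.453
apply F[7]=-0.276 → step 8: x=-0.053, v=-0.477, θ=-0.046, ω=0.441
apply F[8]=+0.551 → step 9: x=-0.062, v=-0.469, θ=-0.038, ω=0.420
apply F[9]=+1.150 → step 10: x=-0.071, v=-0.454, θ=-0.029, ω=0.394
apply F[10]=+1.572 → step 11: x=-0.080, v=-0.435, θ=-0.022, ω=0.364
apply F[11]=+1.856 → step 12: x=-0.089, v=-0.414, θ=-0.015, ω=0.333
apply F[12]=+2.036 → step 13: x=-0.097, v=-0.391, θ=-0.009, ω=0.301
apply F[13]=+2.137 → step 14: x=-0.104, v=-0.367, θ=-0.003, ω=0.270
apply F[14]=+2.179 → step 15: x=-0.111, v=-0.343, θ=0.002, ω=0.240
apply F[15]=+2.176 → step 16: x=-0.118, v=-0.320, θ=0.007, ω=0.211
apply F[16]=+2.143 → step 17: x=-0.124, v=-0.296, θ=0.011, ω=0.185
apply F[17]=+2.087 → step 18: x=-0.130, v=-0.274, θ=0.014, ω=0.160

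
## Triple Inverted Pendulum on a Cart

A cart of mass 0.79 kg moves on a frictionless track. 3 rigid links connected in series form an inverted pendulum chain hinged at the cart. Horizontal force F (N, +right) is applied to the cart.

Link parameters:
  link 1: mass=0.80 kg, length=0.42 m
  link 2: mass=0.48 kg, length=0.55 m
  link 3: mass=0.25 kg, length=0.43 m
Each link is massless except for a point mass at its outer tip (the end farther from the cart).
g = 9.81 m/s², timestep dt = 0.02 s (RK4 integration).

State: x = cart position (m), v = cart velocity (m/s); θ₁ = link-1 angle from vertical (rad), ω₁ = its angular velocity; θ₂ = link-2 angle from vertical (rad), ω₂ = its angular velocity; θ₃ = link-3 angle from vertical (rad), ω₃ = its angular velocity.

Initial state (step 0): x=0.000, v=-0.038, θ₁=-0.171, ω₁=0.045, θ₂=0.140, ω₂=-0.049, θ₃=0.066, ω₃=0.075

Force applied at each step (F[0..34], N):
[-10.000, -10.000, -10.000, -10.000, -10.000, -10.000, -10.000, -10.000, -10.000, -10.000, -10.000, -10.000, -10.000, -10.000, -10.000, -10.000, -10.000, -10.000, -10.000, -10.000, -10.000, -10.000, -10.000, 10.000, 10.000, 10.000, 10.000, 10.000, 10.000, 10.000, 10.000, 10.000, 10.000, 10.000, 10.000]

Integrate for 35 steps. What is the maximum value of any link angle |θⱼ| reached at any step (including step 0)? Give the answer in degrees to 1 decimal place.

apply F[0]=-10.000 → step 1: x=-0.003, v=-0.224, θ₁=-0.168, ω₁=0.271, θ₂=0.141, ω₂=0.184, θ₃=0.067, ω₃=0.024
apply F[1]=-10.000 → step 2: x=-0.009, v=-0.412, θ₁=-0.160, ω₁=0.509, θ₂=0.147, ω₂=0.414, θ₃=0.067, ω₃=-0.029
apply F[2]=-10.000 → step 3: x=-0.019, v=-0.605, θ₁=-0.147, ω₁=0.767, θ₂=0.158, ω₂=0.641, θ₃=0.066, ω₃=-0.087
apply F[3]=-10.000 → step 4: x=-0.033, v=-0.806, θ₁=-0.129, ω₁=1.056, θ₂=0.173, ω₂=0.862, θ₃=0.063, ω₃=-0.151
apply F[4]=-10.000 → step 5: x=-0.051, v=-1.016, θ₁=-0.105, ω₁=1.389, θ₂=0.192, ω₂=1.073, θ₃=0.060, ω₃=-0.225
apply F[5]=-10.000 → step 6: x=-0.074, v=-1.239, θ₁=-0.073, ω₁=1.778, θ₂=0.216, ω₂=1.269, θ₃=0.054, ω₃=-0.306
apply F[6]=-10.000 → step 7: x=-0.101, v=-1.476, θ₁=-0.033, ω₁=2.234, θ₂=0.243, ω₂=1.440, θ₃=0.047, ω₃=-0.390
apply F[7]=-10.000 → step 8: x=-0.133, v=-1.727, θ₁=0.017, ω₁=2.765, θ₂=0.273, ω₂=1.576, θ₃=0.039, ω₃=-0.469
apply F[8]=-10.000 → step 9: x=-0.170, v=-1.987, θ₁=0.078, ω₁=3.371, θ₂=0.306, ω₂=1.663, θ₃=0.029, ω₃=-0.528
apply F[9]=-10.000 → step 10: x=-0.213, v=-2.247, θ₁=0.152, ω₁=4.031, θ₂=0.339, ω₂=1.691, θ₃=0.018, ω₃=-0.544
apply F[10]=-10.000 → step 11: x=-0.260, v=-2.489, θ₁=0.239, ω₁=4.701, θ₂=0.373, ω₂=1.663, θ₃=0.007, ω₃=-0.492
apply F[11]=-10.000 → step 12: x=-0.312, v=-2.692, θ₁=0.339, ω₁=5.317, θ₂=0.406, ω₂=1.598, θ₃=-0.001, ω₃=-0.356
apply F[12]=-10.000 → step 13: x=-0.367, v=-2.838, θ₁=0.451, ω₁=5.826, θ₂=0.437, ω₂=1.533, θ₃=-0.006, ω₃=-0.137
apply F[13]=-10.000 → step 14: x=-0.425, v=-2.922, θ₁=0.572, ω₁=6.208, θ₂=0.467, ω₂=1.501, θ₃=-0.006, ω₃=0.146
apply F[14]=-10.000 → step 15: x=-0.484, v=-2.952, θ₁=0.699, ω₁=6.477, θ₂=0.497, ω₂=1.529, θ₃=-0.000, ω₃=0.467
apply F[15]=-10.000 → step 16: x=-0.543, v=-2.936, θ₁=0.830, ω₁=6.667, θ₂=0.529, ω₂=1.622, θ₃=0.013, ω₃=0.805
apply F[16]=-10.000 → step 17: x=-0.601, v=-2.884, θ₁=0.965, ω₁=6.812, θ₂=0.563, ω₂=1.781, θ₃=0.032, ω₃=1.147
apply F[17]=-10.000 → step 18: x=-0.658, v=-2.804, θ₁=1.103, ω₁=6.936, θ₂=0.600, ω₂=2.002, θ₃=0.059, ω₃=1.490
apply F[18]=-10.000 → step 19: x=-0.713, v=-2.699, θ₁=1.242, ω₁=7.057, θ₂=0.643, ω₂=2.281, θ₃=0.092, ω₃=1.834
apply F[19]=-10.000 → step 20: x=-0.766, v=-2.572, θ₁=1.385, ω₁=7.186, θ₂=0.692, ω₂=2.616, θ₃=0.132, ω₃=2.184
apply F[20]=-10.000 → step 21: x=-0.816, v=-2.422, θ₁=1.530, ω₁=7.328, θ₂=0.748, ω₂=3.008, θ₃=0.179, ω₃=2.549
apply F[21]=-10.000 → step 22: x=-0.862, v=-2.249, θ₁=1.678, ω₁=7.485, θ₂=0.813, ω₂=3.460, θ₃=0.234, ω₃=2.939
apply F[22]=-10.000 → step 23: x=-0.906, v=-2.055, θ₁=1.829, ω₁=7.654, θ₂=0.887, ω₂=3.979, θ₃=0.297, ω₃=3.366
apply F[23]=+10.000 → step 24: x=-0.942, v=-1.584, θ₁=1.988, ω₁=8.170, θ₂=0.969, ω₂=4.215, θ₃=0.368, ω₃=3.692
apply F[24]=+10.000 → step 25: x=-0.968, v=-1.050, θ₁=2.157, ω₁=8.824, θ₂=1.056, ω₂=4.587, θ₃=0.445, ω₃=4.083
apply F[25]=+10.000 → step 26: x=-0.984, v=-0.441, θ₁=2.342, ω₁=9.631, θ₂=1.154, ω₂=5.174, θ₃=0.531, ω₃=4.564
apply F[26]=+10.000 → step 27: x=-0.986, v=0.237, θ₁=2.543, ω₁=10.561, θ₂=1.266, ω₂=6.096, θ₃=0.629, ω₃=5.179
apply F[27]=+10.000 → step 28: x=-0.974, v=0.937, θ₁=2.764, ω₁=11.436, θ₂=1.401, ω₂=7.495, θ₃=0.740, ω₃=6.001
apply F[28]=+10.000 → step 29: x=-0.949, v=1.515, θ₁=2.997, ω₁=11.776, θ₂=1.569, ω₂=9.371, θ₃=0.871, ω₃=7.148
apply F[29]=+10.000 → step 30: x=-0.915, v=1.808, θ₁=3.227, ω₁=10.980, θ₂=1.776, ω₂=11.291, θ₃=1.029, ω₃=8.782
apply F[30]=+10.000 → step 31: x=-0.878, v=1.845, θ₁=3.429, ω₁=9.041, θ₂=2.016, ω₂=12.599, θ₃=1.226, ω₃=10.999
apply F[31]=+10.000 → step 32: x=-0.842, v=1.783, θ₁=3.584, ω₁=6.476, θ₂=2.274, ω₂=13.063, θ₃=1.472, ω₃=13.695
apply F[32]=+10.000 → step 33: x=-0.807, v=1.694, θ₁=3.686, ω₁=3.642, θ₂=2.534, ω₂=12.846, θ₃=1.776, ω₃=16.654
apply F[33]=+10.000 → step 34: x=-0.775, v=1.545, θ₁=3.729, ω₁=0.585, θ₂=2.785, ω₂=12.230, θ₃=2.139, ω₃=19.715
apply F[34]=+10.000 → step 35: x=-0.747, v=1.219, θ₁=3.706, ω₁=-2.925, θ₂=3.023, ω₂=11.623, θ₃=2.564, ω₃=22.793
Max |angle| over trajectory = 3.729 rad = 213.6°.

Answer: 213.6°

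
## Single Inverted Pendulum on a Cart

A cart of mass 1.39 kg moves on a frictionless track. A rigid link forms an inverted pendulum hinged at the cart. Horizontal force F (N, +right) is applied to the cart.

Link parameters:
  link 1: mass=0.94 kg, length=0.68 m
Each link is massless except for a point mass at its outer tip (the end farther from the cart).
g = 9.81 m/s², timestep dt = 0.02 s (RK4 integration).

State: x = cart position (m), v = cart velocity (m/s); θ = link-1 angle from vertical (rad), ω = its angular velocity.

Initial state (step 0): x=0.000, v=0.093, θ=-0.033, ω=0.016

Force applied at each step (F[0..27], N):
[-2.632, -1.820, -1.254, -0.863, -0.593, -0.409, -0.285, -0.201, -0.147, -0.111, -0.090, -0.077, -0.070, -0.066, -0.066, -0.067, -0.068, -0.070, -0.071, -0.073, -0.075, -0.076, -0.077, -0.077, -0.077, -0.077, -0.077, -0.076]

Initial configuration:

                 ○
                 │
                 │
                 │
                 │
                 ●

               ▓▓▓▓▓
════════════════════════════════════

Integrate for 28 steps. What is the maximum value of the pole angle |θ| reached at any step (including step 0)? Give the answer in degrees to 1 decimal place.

apply F[0]=-2.632 → step 1: x=0.002, v=0.059, θ=-0.032, ω=0.056
apply F[1]=-1.820 → step 2: x=0.002, v=0.038, θ=-0.031, ω=0.079
apply F[2]=-1.254 → step 3: x=0.003, v=0.023, θ=-0.029, ω=0.091
apply F[3]=-0.863 → step 4: x=0.003, v=0.015, θ=-0.027, ω=0.096
apply F[4]=-0.593 → step 5: x=0.004, v=0.010, θ=-0.025, ω=0.095
apply F[5]=-0.409 → step 6: x=0.004, v=0.007, θ=-0.024, ω=0.092
apply F[6]=-0.285 → step 7: x=0.004, v=0.006, θ=-0.022, ω=0.087
apply F[7]=-0.201 → step 8: x=0.004, v=0.006, θ=-0.020, ω=0.081
apply F[8]=-0.147 → step 9: x=0.004, v=0.006, θ=-0.019, ω=0.075
apply F[9]=-0.111 → step 10: x=0.004, v=0.007, θ=-0.017, ω=0.069
apply F[10]=-0.090 → step 11: x=0.005, v=0.008, θ=-0.016, ω=0.063
apply F[11]=-0.077 → step 12: x=0.005, v=0.009, θ=-0.015, ω=0.057
apply F[12]=-0.070 → step 13: x=0.005, v=0.010, θ=-0.014, ω=0.052
apply F[13]=-0.066 → step 14: x=0.005, v=0.011, θ=-0.013, ω=0.047
apply F[14]=-0.066 → step 15: x=0.005, v=0.011, θ=-0.012, ω=0.042
apply F[15]=-0.067 → step 16: x=0.006, v=0.012, θ=-0.011, ω=0.038
apply F[16]=-0.068 → step 17: x=0.006, v=0.012, θ=-0.010, ω=0.035
apply F[17]=-0.070 → step 18: x=0.006, v=0.012, θ=-0.009, ω=0.031
apply F[18]=-0.071 → step 19: x=0.006, v=0.013, θ=-0.009, ω=0.028
apply F[19]=-0.073 → step 20: x=0.007, v=0.013, θ=-0.008, ω=0.026
apply F[20]=-0.075 → step 21: x=0.007, v=0.013, θ=-0.008, ω=0.024
apply F[21]=-0.076 → step 22: x=0.007, v=0.013, θ=-0.007, ω=0.021
apply F[22]=-0.077 → step 23: x=0.007, v=0.013, θ=-0.007, ω=0.020
apply F[23]=-0.077 → step 24: x=0.008, v=0.012, θ=-0.007, ω=0.018
apply F[24]=-0.077 → step 25: x=0.008, v=0.012, θ=-0.006, ω=0.017
apply F[25]=-0.077 → step 26: x=0.008, v=0.012, θ=-0.006, ω=0.015
apply F[26]=-0.077 → step 27: x=0.008, v=0.011, θ=-0.006, ω=0.014
apply F[27]=-0.076 → step 28: x=0.009, v=0.011, θ=-0.005, ω=0.013
Max |angle| over trajectory = 0.033 rad = 1.9°.

Answer: 1.9°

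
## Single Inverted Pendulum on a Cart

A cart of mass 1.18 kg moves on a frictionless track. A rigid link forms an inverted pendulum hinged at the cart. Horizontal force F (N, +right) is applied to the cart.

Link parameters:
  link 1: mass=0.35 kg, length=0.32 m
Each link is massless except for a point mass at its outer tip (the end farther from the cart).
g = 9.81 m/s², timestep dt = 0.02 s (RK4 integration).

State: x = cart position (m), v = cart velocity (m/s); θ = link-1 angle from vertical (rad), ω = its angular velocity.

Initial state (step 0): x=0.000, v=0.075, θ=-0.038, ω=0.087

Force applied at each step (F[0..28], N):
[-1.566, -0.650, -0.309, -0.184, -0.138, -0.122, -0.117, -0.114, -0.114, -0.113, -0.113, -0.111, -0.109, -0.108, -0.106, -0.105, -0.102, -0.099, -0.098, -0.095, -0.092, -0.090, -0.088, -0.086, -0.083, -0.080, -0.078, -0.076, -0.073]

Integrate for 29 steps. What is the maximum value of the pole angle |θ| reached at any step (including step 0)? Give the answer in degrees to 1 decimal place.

Answer: 2.2°

Derivation:
apply F[0]=-1.566 → step 1: x=0.001, v=0.051, θ=-0.036, ω=0.140
apply F[1]=-0.650 → step 2: x=0.002, v=0.042, θ=-0.033, ω=0.148
apply F[2]=-0.309 → step 3: x=0.003, v=0.038, θ=-0.030, ω=0.139
apply F[3]=-0.184 → step 4: x=0.004, v=0.037, θ=-0.027, ω=0.126
apply F[4]=-0.138 → step 5: x=0.004, v=0.036, θ=-0.025, ω=0.113
apply F[5]=-0.122 → step 6: x=0.005, v=0.035, θ=-0.023, ω=0.100
apply F[6]=-0.117 → step 7: x=0.006, v=0.035, θ=-0.021, ω=0.089
apply F[7]=-0.114 → step 8: x=0.007, v=0.034, θ=-0.019, ω=0.079
apply F[8]=-0.114 → step 9: x=0.007, v=0.033, θ=-0.018, ω=0.070
apply F[9]=-0.113 → step 10: x=0.008, v=0.032, θ=-0.016, ω=0.063
apply F[10]=-0.113 → step 11: x=0.008, v=0.031, θ=-0.015, ω=0.056
apply F[11]=-0.111 → step 12: x=0.009, v=0.030, θ=-0.014, ω=0.050
apply F[12]=-0.109 → step 13: x=0.010, v=0.029, θ=-0.013, ω=0.045
apply F[13]=-0.108 → step 14: x=0.010, v=0.028, θ=-0.012, ω=0.041
apply F[14]=-0.106 → step 15: x=0.011, v=0.027, θ=-0.012, ω=0.037
apply F[15]=-0.105 → step 16: x=0.011, v=0.026, θ=-0.011, ω=0.033
apply F[16]=-0.102 → step 17: x=0.012, v=0.024, θ=-0.010, ω=0.030
apply F[17]=-0.099 → step 18: x=0.012, v=0.023, θ=-0.010, ω=0.028
apply F[18]=-0.098 → step 19: x=0.013, v=0.022, θ=-0.009, ω=0.025
apply F[19]=-0.095 → step 20: x=0.013, v=0.021, θ=-0.009, ω=0.023
apply F[20]=-0.092 → step 21: x=0.014, v=0.020, θ=-0.008, ω=0.021
apply F[21]=-0.090 → step 22: x=0.014, v=0.019, θ=-0.008, ω=0.020
apply F[22]=-0.088 → step 23: x=0.014, v=0.018, θ=-0.007, ω=0.018
apply F[23]=-0.086 → step 24: x=0.015, v=0.017, θ=-0.007, ω=0.017
apply F[24]=-0.083 → step 25: x=0.015, v=0.016, θ=-0.007, ω=0.016
apply F[25]=-0.080 → step 26: x=0.015, v=0.015, θ=-0.007, ω=0.015
apply F[26]=-0.078 → step 27: x=0.016, v=0.014, θ=-0.006, ω=0.014
apply F[27]=-0.076 → step 28: x=0.016, v=0.013, θ=-0.006, ω=0.013
apply F[28]=-0.073 → step 29: x=0.016, v=0.012, θ=-0.006, ω=0.012
Max |angle| over trajectory = 0.038 rad = 2.2°.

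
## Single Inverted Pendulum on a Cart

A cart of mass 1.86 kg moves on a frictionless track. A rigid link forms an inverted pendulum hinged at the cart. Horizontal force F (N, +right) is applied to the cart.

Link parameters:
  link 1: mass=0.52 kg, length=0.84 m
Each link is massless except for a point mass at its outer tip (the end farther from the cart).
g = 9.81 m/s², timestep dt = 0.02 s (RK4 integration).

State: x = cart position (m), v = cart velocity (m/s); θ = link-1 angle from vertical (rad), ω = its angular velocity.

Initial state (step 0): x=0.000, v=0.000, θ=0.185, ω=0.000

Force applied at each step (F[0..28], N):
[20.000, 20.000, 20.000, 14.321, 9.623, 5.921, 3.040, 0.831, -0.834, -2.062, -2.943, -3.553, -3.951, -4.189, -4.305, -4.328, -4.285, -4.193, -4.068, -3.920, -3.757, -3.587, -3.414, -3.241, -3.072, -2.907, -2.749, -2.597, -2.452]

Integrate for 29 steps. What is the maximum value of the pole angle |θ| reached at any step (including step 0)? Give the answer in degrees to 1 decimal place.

Answer: 10.6°

Derivation:
apply F[0]=+20.000 → step 1: x=0.002, v=0.203, θ=0.183, ω=-0.195
apply F[1]=+20.000 → step 2: x=0.008, v=0.407, θ=0.177, ω=-0.392
apply F[2]=+20.000 → step 3: x=0.018, v=0.611, θ=0.167, ω=-0.591
apply F[3]=+14.321 → step 4: x=0.032, v=0.756, θ=0.154, ω=-0.724
apply F[4]=+9.623 → step 5: x=0.048, v=0.851, θ=0.139, ω=-0.802
apply F[5]=+5.921 → step 6: x=0.066, v=0.908, θ=0.123, ω=-0.838
apply F[6]=+3.040 → step 7: x=0.084, v=0.935, θ=0.106, ω=-0.843
apply F[7]=+0.831 → step 8: x=0.103, v=0.939, θ=0.089, ω=-0.825
apply F[8]=-0.834 → step 9: x=0.121, v=0.925, θ=0.073, ω=-0.791
apply F[9]=-2.062 → step 10: x=0.140, v=0.900, θ=0.058, ω=-0.745
apply F[10]=-2.943 → step 11: x=0.157, v=0.866, θ=0.043, ω=-0.693
apply F[11]=-3.553 → step 12: x=0.174, v=0.826, θ=0.030, ω=-0.636
apply F[12]=-3.951 → step 13: x=0.190, v=0.782, θ=0.018, ω=-0.579
apply F[13]=-4.189 → step 14: x=0.205, v=0.736, θ=0.007, ω=-0.522
apply F[14]=-4.305 → step 15: x=0.220, v=0.690, θ=-0.003, ω=-0.466
apply F[15]=-4.328 → step 16: x=0.233, v=0.644, θ=-0.012, ω=-0.413
apply F[16]=-4.285 → step 17: x=0.245, v=0.598, θ=-0.020, ω=-0.363
apply F[17]=-4.193 → step 18: x=0.257, v=0.555, θ=-0.026, ω=-0.316
apply F[18]=-4.068 → step 19: x=0.268, v=0.512, θ=-0.032, ω=-0.273
apply F[19]=-3.920 → step 20: x=0.278, v=0.472, θ=-0.037, ω=-0.233
apply F[20]=-3.757 → step 21: x=0.287, v=0.434, θ=-0.042, ω=-0.197
apply F[21]=-3.587 → step 22: x=0.295, v=0.398, θ=-0.045, ω=-0.164
apply F[22]=-3.414 → step 23: x=0.303, v=0.364, θ=-0.048, ω=-0.134
apply F[23]=-3.241 → step 24: x=0.309, v=0.331, θ=-0.051, ω=-0.107
apply F[24]=-3.072 → step 25: x=0.316, v=0.301, θ=-0.052, ω=-0.084
apply F[25]=-2.907 → step 26: x=0.322, v=0.273, θ=-0.054, ω=-0.062
apply F[26]=-2.749 → step 27: x=0.327, v=0.246, θ=-0.055, ω=-0.043
apply F[27]=-2.597 → step 28: x=0.331, v=0.222, θ=-0.056, ω=-0.027
apply F[28]=-2.452 → step 29: x=0.336, v=0.198, θ=-0.056, ω=-0.012
Max |angle| over trajectory = 0.185 rad = 10.6°.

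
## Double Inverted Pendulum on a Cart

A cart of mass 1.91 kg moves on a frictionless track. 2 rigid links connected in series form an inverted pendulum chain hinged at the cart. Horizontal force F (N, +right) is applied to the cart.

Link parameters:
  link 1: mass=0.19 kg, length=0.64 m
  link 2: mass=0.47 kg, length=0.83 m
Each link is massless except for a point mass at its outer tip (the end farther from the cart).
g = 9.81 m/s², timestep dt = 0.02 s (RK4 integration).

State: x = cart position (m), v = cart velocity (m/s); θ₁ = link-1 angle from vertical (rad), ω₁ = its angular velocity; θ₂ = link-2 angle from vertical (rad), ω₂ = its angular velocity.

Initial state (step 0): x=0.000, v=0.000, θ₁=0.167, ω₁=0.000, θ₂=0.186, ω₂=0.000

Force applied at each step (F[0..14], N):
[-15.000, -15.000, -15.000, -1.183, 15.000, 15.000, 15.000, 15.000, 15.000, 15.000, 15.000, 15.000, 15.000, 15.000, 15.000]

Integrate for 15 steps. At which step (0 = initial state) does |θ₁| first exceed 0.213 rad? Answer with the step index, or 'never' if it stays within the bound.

Answer: 4

Derivation:
apply F[0]=-15.000 → step 1: x=-0.002, v=-0.167, θ₁=0.170, ω₁=0.296, θ₂=0.186, ω₂=0.012
apply F[1]=-15.000 → step 2: x=-0.007, v=-0.333, θ₁=0.179, ω₁=0.598, θ₂=0.186, ω₂=0.021
apply F[2]=-15.000 → step 3: x=-0.015, v=-0.500, θ₁=0.194, ω₁=0.911, θ₂=0.187, ω₂=0.021
apply F[3]=-1.183 → step 4: x=-0.025, v=-0.525, θ₁=0.213, ω₁=1.021, θ₂=0.187, ω₂=0.009
apply F[4]=+15.000 → step 5: x=-0.034, v=-0.384, θ₁=0.232, ω₁=0.903, θ₂=0.187, ω₂=-0.022
apply F[5]=+15.000 → step 6: x=-0.041, v=-0.244, θ₁=0.250, ω₁=0.810, θ₂=0.186, ω₂=-0.070
apply F[6]=+15.000 → step 7: x=-0.044, v=-0.106, θ₁=0.265, ω₁=0.738, θ₂=0.184, ω₂=-0.135
apply F[7]=+15.000 → step 8: x=-0.045, v=0.031, θ₁=0.279, ω₁=0.688, θ₂=0.181, ω₂=-0.215
apply F[8]=+15.000 → step 9: x=-0.043, v=0.167, θ₁=0.293, ω₁=0.659, θ₂=0.175, ω₂=-0.312
apply F[9]=+15.000 → step 10: x=-0.038, v=0.303, θ₁=0.306, ω₁=0.650, θ₂=0.168, ω₂=-0.424
apply F[10]=+15.000 → step 11: x=-0.031, v=0.438, θ₁=0.319, ω₁=0.660, θ₂=0.158, ω₂=-0.553
apply F[11]=+15.000 → step 12: x=-0.021, v=0.572, θ₁=0.332, ω₁=0.691, θ₂=0.146, ω₂=-0.700
apply F[12]=+15.000 → step 13: x=-0.008, v=0.707, θ₁=0.347, ω₁=0.742, θ₂=0.130, ω₂=-0.864
apply F[13]=+15.000 → step 14: x=0.008, v=0.841, θ₁=0.362, ω₁=0.810, θ₂=0.111, ω₂=-1.046
apply F[14]=+15.000 → step 15: x=0.026, v=0.976, θ₁=0.379, ω₁=0.893, θ₂=0.088, ω₂=-1.243
|θ₁| = 0.2133 > 0.213 first at step 4.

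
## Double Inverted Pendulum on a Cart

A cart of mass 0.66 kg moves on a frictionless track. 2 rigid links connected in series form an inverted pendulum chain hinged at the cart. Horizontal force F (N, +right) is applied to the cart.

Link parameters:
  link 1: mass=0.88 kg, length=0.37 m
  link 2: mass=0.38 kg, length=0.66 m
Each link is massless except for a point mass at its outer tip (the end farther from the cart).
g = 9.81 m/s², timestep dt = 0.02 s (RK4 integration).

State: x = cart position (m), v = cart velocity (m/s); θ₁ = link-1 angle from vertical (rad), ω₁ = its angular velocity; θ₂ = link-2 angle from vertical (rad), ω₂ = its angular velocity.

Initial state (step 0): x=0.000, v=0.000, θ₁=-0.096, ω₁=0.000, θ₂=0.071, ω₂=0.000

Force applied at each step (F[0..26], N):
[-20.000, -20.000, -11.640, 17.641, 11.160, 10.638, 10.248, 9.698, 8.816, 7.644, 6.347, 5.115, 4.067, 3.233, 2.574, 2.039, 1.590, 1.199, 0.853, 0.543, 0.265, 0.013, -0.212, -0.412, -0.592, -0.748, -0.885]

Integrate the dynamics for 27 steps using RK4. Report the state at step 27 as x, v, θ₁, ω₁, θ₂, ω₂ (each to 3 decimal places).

apply F[0]=-20.000 → step 1: x=-0.006, v=-0.564, θ₁=-0.082, ω₁=1.426, θ₂=0.072, ω₂=0.084
apply F[1]=-20.000 → step 2: x=-0.023, v=-1.147, θ₁=-0.038, ω₁=2.933, θ₂=0.074, ω₂=0.142
apply F[2]=-11.640 → step 3: x=-0.049, v=-1.497, θ₁=0.029, ω₁=3.866, θ₂=0.077, ω₂=0.162
apply F[3]=+17.641 → step 4: x=-0.074, v=-0.982, θ₁=0.093, ω₁=2.508, θ₂=0.081, ω₂=0.166
apply F[4]=+11.160 → step 5: x=-0.091, v=-0.687, θ₁=0.136, ω₁=1.785, θ₂=0.084, ω₂=0.152
apply F[5]=+10.638 → step 6: x=-0.102, v=-0.427, θ₁=0.165, ω₁=1.187, θ₂=0.087, ω₂=0.121
apply F[6]=+10.248 → step 7: x=-0.108, v=-0.192, θ₁=0.184, ω₁=0.678, θ₂=0.089, ω₂=0.078
apply F[7]=+9.698 → step 8: x=-0.110, v=0.019, θ₁=0.193, ω₁=0.243, θ₂=0.090, ω₂=0.028
apply F[8]=+8.816 → step 9: x=-0.107, v=0.203, θ₁=0.194, ω₁=-0.114, θ₂=0.090, ω₂=-0.024
apply F[9]=+7.644 → step 10: x=-0.102, v=0.354, θ₁=0.189, ω₁=-0.388, θ₂=0.089, ω₂=-0.073
apply F[10]=+6.347 → step 11: x=-0.093, v=0.472, θ₁=0.180, ω₁=-0.580, θ₂=0.087, ω₂=-0.117
apply F[11]=+5.115 → step 12: x=-0.083, v=0.560, θ₁=0.167, ω₁=-0.701, θ₂=0.084, ω₂=-0.156
apply F[12]=+4.067 → step 13: x=-0.071, v=0.622, θ₁=0.152, ω₁=-0.766, θ₂=0.081, ω₂=-0.190
apply F[13]=+3.233 → step 14: x=-0.058, v=0.667, θ₁=0.137, ω₁=-0.793, θ₂=0.076, ω₂=-0.218
apply F[14]=+2.574 → step 15: x=-0.045, v=0.697, θ₁=0.121, ω₁=-0.794, θ₂=0.072, ω₂=-0.241
apply F[15]=+2.039 → step 16: x=-0.031, v=0.718, θ₁=0.105, ω₁=-0.779, θ₂=0.067, ω₂=-0.259
apply F[16]=+1.590 → step 17: x=-0.016, v=0.730, θ₁=0.090, ω₁=-0.754, θ₂=0.062, ω₂=-0.273
apply F[17]=+1.199 → step 18: x=-0.002, v=0.736, θ₁=0.075, ω₁=-0.722, θ₂=0.056, ω₂=-0.282
apply F[18]=+0.853 → step 19: x=0.013, v=0.737, θ₁=0.061, ω₁=-0.685, θ₂=0.050, ω₂=-0.289
apply F[19]=+0.543 → step 20: x=0.028, v=0.734, θ₁=0.048, ω₁=-0.645, θ₂=0.044, ω₂=-0.292
apply F[20]=+0.265 → step 21: x=0.042, v=0.726, θ₁=0.036, ω₁=-0.603, θ₂=0.039, ω₂=-0.292
apply F[21]=+0.013 → step 22: x=0.057, v=0.716, θ₁=0.024, ω₁=-0.560, θ₂=0.033, ω₂=-0.289
apply F[22]=-0.212 → step 23: x=0.071, v=0.703, θ₁=0.013, ω₁=-0.517, θ₂=0.027, ω₂=-0.284
apply F[23]=-0.412 → step 24: x=0.085, v=0.687, θ₁=0.003, ω₁=-0.474, θ₂=0.021, ω₂=-0.278
apply F[24]=-0.592 → step 25: x=0.098, v=0.670, θ₁=-0.006, ω₁=-0.433, θ₂=0.016, ω₂=-0.269
apply F[25]=-0.748 → step 26: x=0.112, v=0.651, θ₁=-0.014, ω₁=-0.392, θ₂=0.011, ω₂=-0.259
apply F[26]=-0.885 → step 27: x=0.124, v=0.630, θ₁=-0.021, ω₁=-0.352, θ₂=0.006, ω₂=-0.248

Answer: x=0.124, v=0.630, θ₁=-0.021, ω₁=-0.352, θ₂=0.006, ω₂=-0.248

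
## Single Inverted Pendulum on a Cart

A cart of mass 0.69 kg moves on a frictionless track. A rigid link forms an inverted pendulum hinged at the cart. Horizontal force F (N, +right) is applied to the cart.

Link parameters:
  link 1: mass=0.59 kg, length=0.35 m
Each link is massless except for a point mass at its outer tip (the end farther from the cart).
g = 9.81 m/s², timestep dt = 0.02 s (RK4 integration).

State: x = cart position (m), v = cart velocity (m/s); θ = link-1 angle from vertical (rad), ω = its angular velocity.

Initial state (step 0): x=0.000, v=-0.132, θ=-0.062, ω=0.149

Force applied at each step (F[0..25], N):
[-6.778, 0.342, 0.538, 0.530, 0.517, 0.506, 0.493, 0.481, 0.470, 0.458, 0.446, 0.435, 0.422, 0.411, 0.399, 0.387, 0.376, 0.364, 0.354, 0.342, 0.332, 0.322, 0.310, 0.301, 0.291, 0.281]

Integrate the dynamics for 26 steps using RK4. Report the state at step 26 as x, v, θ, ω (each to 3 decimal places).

Answer: x=-0.080, v=-0.053, θ=0.020, ω=-0.018

Derivation:
apply F[0]=-6.778 → step 1: x=-0.004, v=-0.318, θ=-0.054, ω=0.647
apply F[1]=+0.342 → step 2: x=-0.011, v=-0.300, θ=-0.042, ω=0.569
apply F[2]=+0.538 → step 3: x=-0.016, v=-0.279, θ=-0.031, ω=0.487
apply F[3]=+0.530 → step 4: x=-0.022, v=-0.259, θ=-0.022, ω=0.416
apply F[4]=+0.517 → step 5: x=-0.027, v=-0.241, θ=-0.015, ω=0.354
apply F[5]=+0.506 → step 6: x=-0.031, v=-0.224, θ=-0.008, ω=0.300
apply F[6]=+0.493 → step 7: x=-0.036, v=-0.209, θ=-0.003, ω=0.254
apply F[7]=+0.481 → step 8: x=-0.040, v=-0.195, θ=0.002, ω=0.214
apply F[8]=+0.470 → step 9: x=-0.044, v=-0.182, θ=0.006, ω=0.179
apply F[9]=+0.458 → step 10: x=-0.047, v=-0.170, θ=0.009, ω=0.149
apply F[10]=+0.446 → step 11: x=-0.050, v=-0.159, θ=0.012, ω=0.123
apply F[11]=+0.435 → step 12: x=-0.054, v=-0.149, θ=0.014, ω=0.101
apply F[12]=+0.422 → step 13: x=-0.056, v=-0.139, θ=0.016, ω=0.081
apply F[13]=+0.411 → step 14: x=-0.059, v=-0.130, θ=0.017, ω=0.065
apply F[14]=+0.399 → step 15: x=-0.062, v=-0.121, θ=0.019, ω=0.050
apply F[15]=+0.387 → step 16: x=-0.064, v=-0.113, θ=0.019, ω=0.038
apply F[16]=+0.376 → step 17: x=-0.066, v=-0.106, θ=0.020, ω=0.028
apply F[17]=+0.364 → step 18: x=-0.068, v=-0.099, θ=0.021, ω=0.019
apply F[18]=+0.354 → step 19: x=-0.070, v=-0.092, θ=0.021, ω=0.011
apply F[19]=+0.342 → step 20: x=-0.072, v=-0.085, θ=0.021, ω=0.005
apply F[20]=+0.332 → step 21: x=-0.073, v=-0.079, θ=0.021, ω=-0.001
apply F[21]=+0.322 → step 22: x=-0.075, v=-0.074, θ=0.021, ω=-0.006
apply F[22]=+0.310 → step 23: x=-0.076, v=-0.068, θ=0.021, ω=-0.010
apply F[23]=+0.301 → step 24: x=-0.078, v=-0.063, θ=0.021, ω=-0.013
apply F[24]=+0.291 → step 25: x=-0.079, v=-0.058, θ=0.020, ω=-0.016
apply F[25]=+0.281 → step 26: x=-0.080, v=-0.053, θ=0.020, ω=-0.018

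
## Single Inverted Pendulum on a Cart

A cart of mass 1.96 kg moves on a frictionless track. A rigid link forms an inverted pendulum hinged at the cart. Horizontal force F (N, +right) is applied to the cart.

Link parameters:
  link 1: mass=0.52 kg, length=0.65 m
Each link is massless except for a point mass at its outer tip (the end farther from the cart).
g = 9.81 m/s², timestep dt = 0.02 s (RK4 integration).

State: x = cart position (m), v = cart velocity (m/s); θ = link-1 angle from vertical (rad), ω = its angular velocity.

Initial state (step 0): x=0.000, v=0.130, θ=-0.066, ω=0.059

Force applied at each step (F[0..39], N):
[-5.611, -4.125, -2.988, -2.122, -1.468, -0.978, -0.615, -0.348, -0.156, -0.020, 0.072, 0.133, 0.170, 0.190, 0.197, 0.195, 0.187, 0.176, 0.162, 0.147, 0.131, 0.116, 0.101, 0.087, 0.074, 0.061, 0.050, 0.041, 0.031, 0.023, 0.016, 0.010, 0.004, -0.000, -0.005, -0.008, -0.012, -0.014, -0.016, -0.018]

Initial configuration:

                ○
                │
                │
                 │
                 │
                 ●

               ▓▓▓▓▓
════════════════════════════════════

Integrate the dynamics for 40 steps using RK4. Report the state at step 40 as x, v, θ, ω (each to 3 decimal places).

Answer: x=-0.002, v=0.007, θ=-0.002, ω=0.006

Derivation:
apply F[0]=-5.611 → step 1: x=0.002, v=0.076, θ=-0.064, ω=0.122
apply F[1]=-4.125 → step 2: x=0.003, v=0.037, θ=-0.061, ω=0.163
apply F[2]=-2.988 → step 3: x=0.004, v=0.010, θ=-0.058, ω=0.187
apply F[3]=-2.122 → step 4: x=0.004, v=-0.009, θ=-0.054, ω=0.199
apply F[4]=-1.468 → step 5: x=0.003, v=-0.021, θ=-0.050, ω=0.202
apply F[5]=-0.978 → step 6: x=0.003, v=-0.028, θ=-0.046, ω=0.199
apply F[6]=-0.615 → step 7: x=0.002, v=-0.032, θ=-0.042, ω=0.192
apply F[7]=-0.348 → step 8: x=0.002, v=-0.034, θ=-0.038, ω=0.182
apply F[8]=-0.156 → step 9: x=0.001, v=-0.034, θ=-0.035, ω=0.170
apply F[9]=-0.020 → step 10: x=0.000, v=-0.032, θ=-0.032, ω=0.158
apply F[10]=+0.072 → step 11: x=-0.000, v=-0.030, θ=-0.029, ω=0.145
apply F[11]=+0.133 → step 12: x=-0.001, v=-0.027, θ=-0.026, ω=0.133
apply F[12]=+0.170 → step 13: x=-0.001, v=-0.024, θ=-0.023, ω=0.121
apply F[13]=+0.190 → step 14: x=-0.002, v=-0.021, θ=-0.021, ω=0.109
apply F[14]=+0.197 → step 15: x=-0.002, v=-0.018, θ=-0.019, ω=0.099
apply F[15]=+0.195 → step 16: x=-0.003, v=-0.015, θ=-0.017, ω=0.089
apply F[16]=+0.187 → step 17: x=-0.003, v=-0.012, θ=-0.015, ω=0.080
apply F[17]=+0.176 → step 18: x=-0.003, v=-0.010, θ=-0.014, ω=0.071
apply F[18]=+0.162 → step 19: x=-0.003, v=-0.007, θ=-0.012, ω=0.064
apply F[19]=+0.147 → step 20: x=-0.003, v=-0.005, θ=-0.011, ω=0.057
apply F[20]=+0.131 → step 21: x=-0.003, v=-0.003, θ=-0.010, ω=0.051
apply F[21]=+0.116 → step 22: x=-0.003, v=-0.002, θ=-0.009, ω=0.045
apply F[22]=+0.101 → step 23: x=-0.004, v=-0.000, θ=-0.008, ω=0.040
apply F[23]=+0.087 → step 24: x=-0.004, v=0.001, θ=-0.008, ω=0.036
apply F[24]=+0.074 → step 25: x=-0.003, v=0.002, θ=-0.007, ω=0.032
apply F[25]=+0.061 → step 26: x=-0.003, v=0.003, θ=-0.006, ω=0.028
apply F[26]=+0.050 → step 27: x=-0.003, v=0.004, θ=-0.006, ω=0.025
apply F[27]=+0.041 → step 28: x=-0.003, v=0.005, θ=-0.005, ω=0.023
apply F[28]=+0.031 → step 29: x=-0.003, v=0.005, θ=-0.005, ω=0.020
apply F[29]=+0.023 → step 30: x=-0.003, v=0.006, θ=-0.005, ω=0.018
apply F[30]=+0.016 → step 31: x=-0.003, v=0.006, θ=-0.004, ω=0.016
apply F[31]=+0.010 → step 32: x=-0.003, v=0.007, θ=-0.004, ω=0.014
apply F[32]=+0.004 → step 33: x=-0.003, v=0.007, θ=-0.004, ω=0.013
apply F[33]=-0.000 → step 34: x=-0.003, v=0.007, θ=-0.003, ω=0.012
apply F[34]=-0.005 → step 35: x=-0.002, v=0.007, θ=-0.003, ω=0.010
apply F[35]=-0.008 → step 36: x=-0.002, v=0.007, θ=-0.003, ω=0.009
apply F[36]=-0.012 → step 37: x=-0.002, v=0.007, θ=-0.003, ω=0.008
apply F[37]=-0.014 → step 38: x=-0.002, v=0.007, θ=-0.003, ω=0.008
apply F[38]=-0.016 → step 39: x=-0.002, v=0.007, θ=-0.002, ω=0.007
apply F[39]=-0.018 → step 40: x=-0.002, v=0.007, θ=-0.002, ω=0.006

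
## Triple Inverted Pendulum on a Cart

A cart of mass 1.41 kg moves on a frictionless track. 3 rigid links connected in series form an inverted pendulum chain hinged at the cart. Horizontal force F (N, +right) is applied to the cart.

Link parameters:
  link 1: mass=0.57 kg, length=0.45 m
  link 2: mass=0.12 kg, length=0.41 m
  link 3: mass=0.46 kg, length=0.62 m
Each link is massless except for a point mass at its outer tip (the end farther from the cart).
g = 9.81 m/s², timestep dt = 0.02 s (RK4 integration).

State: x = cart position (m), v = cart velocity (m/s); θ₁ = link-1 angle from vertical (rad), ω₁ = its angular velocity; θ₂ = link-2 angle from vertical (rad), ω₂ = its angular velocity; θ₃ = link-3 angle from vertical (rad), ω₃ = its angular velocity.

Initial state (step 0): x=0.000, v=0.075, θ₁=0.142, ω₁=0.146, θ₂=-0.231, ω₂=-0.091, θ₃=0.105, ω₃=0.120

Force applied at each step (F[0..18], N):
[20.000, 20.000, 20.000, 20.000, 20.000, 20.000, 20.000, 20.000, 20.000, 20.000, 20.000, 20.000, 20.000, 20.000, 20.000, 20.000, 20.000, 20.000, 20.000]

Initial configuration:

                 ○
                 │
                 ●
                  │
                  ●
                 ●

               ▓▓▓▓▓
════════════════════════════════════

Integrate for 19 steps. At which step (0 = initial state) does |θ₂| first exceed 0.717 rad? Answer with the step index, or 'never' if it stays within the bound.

apply F[0]=+20.000 → step 1: x=0.004, v=0.338, θ₁=0.141, ω₁=-0.259, θ₂=-0.240, ω₂=-0.812, θ₃=0.111, ω₃=0.473
apply F[1]=+20.000 → step 2: x=0.014, v=0.603, θ₁=0.132, ω₁=-0.680, θ₂=-0.263, ω₂=-1.497, θ₃=0.124, ω₃=0.808
apply F[2]=+20.000 → step 3: x=0.028, v=0.871, θ₁=0.113, ω₁=-1.134, θ₂=-0.299, ω₂=-2.107, θ₃=0.143, ω₃=1.103
apply F[3]=+20.000 → step 4: x=0.048, v=1.144, θ₁=0.086, ω₁=-1.634, θ₂=-0.347, ω₂=-2.602, θ₃=0.167, ω₃=1.334
apply F[4]=+20.000 → step 5: x=0.074, v=1.422, θ₁=0.048, ω₁=-2.184, θ₂=-0.403, ω₂=-2.957, θ₃=0.196, ω₃=1.486
apply F[5]=+20.000 → step 6: x=0.105, v=1.704, θ₁=-0.002, ω₁=-2.786, θ₂=-0.464, ω₂=-3.160, θ₃=0.226, ω₃=1.552
apply F[6]=+20.000 → step 7: x=0.142, v=1.989, θ₁=-0.064, ω₁=-3.436, θ₂=-0.528, ω₂=-3.208, θ₃=0.257, ω₃=1.531
apply F[7]=+20.000 → step 8: x=0.185, v=2.273, θ₁=-0.140, ω₁=-4.127, θ₂=-0.591, ω₂=-3.103, θ₃=0.287, ω₃=1.421
apply F[8]=+20.000 → step 9: x=0.233, v=2.551, θ₁=-0.229, ω₁=-4.846, θ₂=-0.651, ω₂=-2.850, θ₃=0.314, ω₃=1.216
apply F[9]=+20.000 → step 10: x=0.287, v=2.815, θ₁=-0.333, ω₁=-5.571, θ₂=-0.704, ω₂=-2.464, θ₃=0.335, ω₃=0.905
apply F[10]=+20.000 → step 11: x=0.346, v=3.054, θ₁=-0.452, ω₁=-6.275, θ₂=-0.749, ω₂=-1.977, θ₃=0.349, ω₃=0.472
apply F[11]=+20.000 → step 12: x=0.409, v=3.257, θ₁=-0.584, ω₁=-6.928, θ₂=-0.783, ω₂=-1.438, θ₃=0.353, ω₃=-0.095
apply F[12]=+20.000 → step 13: x=0.476, v=3.415, θ₁=-0.729, ω₁=-7.503, θ₂=-0.807, ω₂=-0.912, θ₃=0.344, ω₃=-0.802
apply F[13]=+20.000 → step 14: x=0.545, v=3.523, θ₁=-0.884, ω₁=-7.986, θ₂=-0.820, ω₂=-0.456, θ₃=0.320, ω₃=-1.637
apply F[14]=+20.000 → step 15: x=0.616, v=3.582, θ₁=-1.047, ω₁=-8.377, θ₂=-0.826, ω₂=-0.105, θ₃=0.278, ω₃=-2.579
apply F[15]=+20.000 → step 16: x=0.688, v=3.599, θ₁=-1.218, ω₁=-8.686, θ₂=-0.825, ω₂=0.141, θ₃=0.216, ω₃=-3.599
apply F[16]=+20.000 → step 17: x=0.760, v=3.579, θ₁=-1.394, ω₁=-8.923, θ₂=-0.820, ω₂=0.307, θ₃=0.134, ω₃=-4.680
apply F[17]=+20.000 → step 18: x=0.831, v=3.534, θ₁=-1.575, ω₁=-9.088, θ₂=-0.813, ω₂=0.436, θ₃=0.029, ω₃=-5.813
apply F[18]=+20.000 → step 19: x=0.901, v=3.475, θ₁=-1.757, ω₁=-9.160, θ₂=-0.803, ω₂=0.566, θ₃=-0.099, ω₃=-7.002
|θ₂| = 0.749 > 0.717 first at step 11.

Answer: 11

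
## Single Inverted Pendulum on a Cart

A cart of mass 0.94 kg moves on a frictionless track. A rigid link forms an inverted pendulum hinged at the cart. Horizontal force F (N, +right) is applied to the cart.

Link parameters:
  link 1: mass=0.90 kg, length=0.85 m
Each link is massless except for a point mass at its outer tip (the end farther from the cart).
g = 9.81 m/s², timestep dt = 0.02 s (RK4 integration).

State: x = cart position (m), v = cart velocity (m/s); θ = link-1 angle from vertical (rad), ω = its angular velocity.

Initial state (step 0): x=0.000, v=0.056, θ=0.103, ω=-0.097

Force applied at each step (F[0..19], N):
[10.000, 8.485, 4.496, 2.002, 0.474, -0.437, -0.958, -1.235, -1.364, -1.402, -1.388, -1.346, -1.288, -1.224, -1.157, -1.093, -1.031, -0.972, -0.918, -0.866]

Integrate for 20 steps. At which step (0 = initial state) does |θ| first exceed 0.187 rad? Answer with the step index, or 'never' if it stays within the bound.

apply F[0]=+10.000 → step 1: x=0.003, v=0.248, θ=0.099, ω=-0.298
apply F[1]=+8.485 → step 2: x=0.010, v=0.410, θ=0.091, ω=-0.466
apply F[2]=+4.496 → step 3: x=0.019, v=0.489, θ=0.081, ω=-0.539
apply F[3]=+2.002 → step 4: x=0.029, v=0.517, θ=0.070, ω=-0.555
apply F[4]=+0.474 → step 5: x=0.039, v=0.516, θ=0.060, ω=-0.538
apply F[5]=-0.437 → step 6: x=0.049, v=0.496, θ=0.049, ω=-0.502
apply F[6]=-0.958 → step 7: x=0.059, v=0.468, θ=0.040, ω=-0.459
apply F[7]=-1.235 → step 8: x=0.068, v=0.435, θ=0.031, ω=-0.412
apply F[8]=-1.364 → step 9: x=0.076, v=0.401, θ=0.023, ω=-0.366
apply F[9]=-1.402 → step 10: x=0.084, v=0.368, θ=0.016, ω=-0.322
apply F[10]=-1.388 → step 11: x=0.091, v=0.336, θ=0.010, ω=-0.282
apply F[11]=-1.346 → step 12: x=0.097, v=0.306, θ=0.005, ω=-0.244
apply F[12]=-1.288 → step 13: x=0.103, v=0.278, θ=0.000, ω=-0.211
apply F[13]=-1.224 → step 14: x=0.108, v=0.252, θ=-0.004, ω=-0.181
apply F[14]=-1.157 → step 15: x=0.113, v=0.229, θ=-0.007, ω=-0.155
apply F[15]=-1.093 → step 16: x=0.118, v=0.207, θ=-0.010, ω=-0.131
apply F[16]=-1.031 → step 17: x=0.122, v=0.187, θ=-0.012, ω=-0.110
apply F[17]=-0.972 → step 18: x=0.125, v=0.169, θ=-0.014, ω=-0.092
apply F[18]=-0.918 → step 19: x=0.128, v=0.152, θ=-0.016, ω=-0.076
apply F[19]=-0.866 → step 20: x=0.131, v=0.137, θ=-0.017, ω=-0.061
max |θ| = 0.103 ≤ 0.187 over all 21 states.

Answer: never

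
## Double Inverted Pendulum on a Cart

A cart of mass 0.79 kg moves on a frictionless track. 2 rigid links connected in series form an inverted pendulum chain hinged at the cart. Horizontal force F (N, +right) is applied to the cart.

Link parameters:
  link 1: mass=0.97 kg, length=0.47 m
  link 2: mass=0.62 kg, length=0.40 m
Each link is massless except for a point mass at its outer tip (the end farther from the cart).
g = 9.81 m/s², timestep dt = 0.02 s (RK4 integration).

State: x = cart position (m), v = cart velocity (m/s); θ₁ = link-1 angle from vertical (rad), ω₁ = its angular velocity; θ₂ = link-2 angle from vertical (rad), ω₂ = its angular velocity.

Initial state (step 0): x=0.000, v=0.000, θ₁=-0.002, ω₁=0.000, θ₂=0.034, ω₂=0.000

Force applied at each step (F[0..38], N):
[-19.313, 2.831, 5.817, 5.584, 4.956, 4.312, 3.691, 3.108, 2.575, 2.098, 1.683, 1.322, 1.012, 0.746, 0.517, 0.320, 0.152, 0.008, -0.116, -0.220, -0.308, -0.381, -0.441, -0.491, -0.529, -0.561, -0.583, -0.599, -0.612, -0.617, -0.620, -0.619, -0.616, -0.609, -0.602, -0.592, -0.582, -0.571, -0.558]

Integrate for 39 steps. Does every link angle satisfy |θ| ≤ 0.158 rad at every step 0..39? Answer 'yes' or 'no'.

Answer: yes

Derivation:
apply F[0]=-19.313 → step 1: x=-0.005, v=-0.489, θ₁=0.008, ω₁=1.033, θ₂=0.034, ω₂=0.026
apply F[1]=+2.831 → step 2: x=-0.014, v=-0.425, θ₁=0.028, ω₁=0.899, θ₂=0.035, ω₂=0.038
apply F[2]=+5.817 → step 3: x=-0.021, v=-0.291, θ₁=0.043, ω₁=0.631, θ₂=0.036, ω₂=0.038
apply F[3]=+5.584 → step 4: x=-0.026, v=-0.169, θ₁=0.053, ω₁=0.395, θ₂=0.036, ω₂=0.028
apply F[4]=+4.956 → step 5: x=-0.028, v=-0.067, θ₁=0.059, ω₁=0.206, θ₂=0.037, ω₂=0.012
apply F[5]=+4.312 → step 6: x=-0.029, v=0.018, θ₁=0.062, ω₁=0.058, θ₂=0.037, ω₂=-0.008
apply F[6]=+3.691 → step 7: x=-0.028, v=0.086, θ₁=0.062, ω₁=-0.055, θ₂=0.036, ω₂=-0.028
apply F[7]=+3.108 → step 8: x=-0.025, v=0.141, θ₁=0.060, ω₁=-0.138, θ₂=0.036, ω₂=-0.049
apply F[8]=+2.575 → step 9: x=-0.022, v=0.183, θ₁=0.056, ω₁=-0.197, θ₂=0.035, ω₂=-0.067
apply F[9]=+2.098 → step 10: x=-0.018, v=0.214, θ₁=0.052, ω₁=-0.236, θ₂=0.033, ω₂=-0.084
apply F[10]=+1.683 → step 11: x=-0.014, v=0.237, θ₁=0.047, ω₁=-0.259, θ₂=0.031, ω₂=-0.098
apply F[11]=+1.322 → step 12: x=-0.009, v=0.253, θ₁=0.042, ω₁=-0.271, θ₂=0.029, ω₂=-0.109
apply F[12]=+1.012 → step 13: x=-0.004, v=0.263, θ₁=0.036, ω₁=-0.273, θ₂=0.027, ω₂=-0.118
apply F[13]=+0.746 → step 14: x=0.002, v=0.269, θ₁=0.031, ω₁=-0.269, θ₂=0.024, ω₂=-0.125
apply F[14]=+0.517 → step 15: x=0.007, v=0.271, θ₁=0.026, ω₁=-0.260, θ₂=0.022, ω₂=-0.129
apply F[15]=+0.320 → step 16: x=0.013, v=0.270, θ₁=0.021, ω₁=-0.247, θ₂=0.019, ω₂=-0.131
apply F[16]=+0.152 → step 17: x=0.018, v=0.267, θ₁=0.016, ω₁=-0.232, θ₂=0.017, ω₂=-0.131
apply F[17]=+0.008 → step 18: x=0.023, v=0.261, θ₁=0.011, ω₁=-0.216, θ₂=0.014, ω₂=-0.130
apply F[18]=-0.116 → step 19: x=0.028, v=0.255, θ₁=0.007, ω₁=-0.199, θ₂=0.011, ω₂=-0.127
apply F[19]=-0.220 → step 20: x=0.033, v=0.247, θ₁=0.004, ω₁=-0.182, θ₂=0.009, ω₂=-0.123
apply F[20]=-0.308 → step 21: x=0.038, v=0.239, θ₁=0.000, ω₁=-0.165, θ₂=0.007, ω₂=-0.119
apply F[21]=-0.381 → step 22: x=0.043, v=0.230, θ₁=-0.003, ω₁=-0.148, θ₂=0.004, ω₂=-0.113
apply F[22]=-0.441 → step 23: x=0.047, v=0.220, θ₁=-0.006, ω₁=-0.132, θ₂=0.002, ω₂=-0.107
apply F[23]=-0.491 → step 24: x=0.052, v=0.211, θ₁=-0.008, ω₁=-0.116, θ₂=-0.000, ω₂=-0.100
apply F[24]=-0.529 → step 25: x=0.056, v=0.201, θ₁=-0.011, ω₁=-0.102, θ₂=-0.002, ω₂=-0.094
apply F[25]=-0.561 → step 26: x=0.060, v=0.191, θ₁=-0.012, ω₁=-0.089, θ₂=-0.004, ω₂=-0.087
apply F[26]=-0.583 → step 27: x=0.064, v=0.182, θ₁=-0.014, ω₁=-0.076, θ₂=-0.005, ω₂=-0.080
apply F[27]=-0.599 → step 28: x=0.067, v=0.172, θ₁=-0.015, ω₁=-0.065, θ₂=-0.007, ω₂=-0.073
apply F[28]=-0.612 → step 29: x=0.070, v=0.163, θ₁=-0.017, ω₁=-0.054, θ₂=-0.008, ω₂=-0.066
apply F[29]=-0.617 → step 30: x=0.074, v=0.154, θ₁=-0.018, ω₁=-0.045, θ₂=-0.010, ω₂=-0.059
apply F[30]=-0.620 → step 31: x=0.077, v=0.146, θ₁=-0.018, ω₁=-0.036, θ₂=-0.011, ω₂=-0.053
apply F[31]=-0.619 → step 32: x=0.079, v=0.138, θ₁=-0.019, ω₁=-0.028, θ₂=-0.012, ω₂=-0.047
apply F[32]=-0.616 → step 33: x=0.082, v=0.130, θ₁=-0.020, ω₁=-0.022, θ₂=-0.013, ω₂=-0.041
apply F[33]=-0.609 → step 34: x=0.085, v=0.122, θ₁=-0.020, ω₁=-0.015, θ₂=-0.013, ω₂=-0.036
apply F[34]=-0.602 → step 35: x=0.087, v=0.115, θ₁=-0.020, ω₁=-0.010, θ₂=-0.014, ω₂=-0.031
apply F[35]=-0.592 → step 36: x=0.089, v=0.108, θ₁=-0.020, ω₁=-0.005, θ₂=-0.015, ω₂=-0.026
apply F[36]=-0.582 → step 37: x=0.091, v=0.101, θ₁=-0.020, ω₁=-0.001, θ₂=-0.015, ω₂=-0.022
apply F[37]=-0.571 → step 38: x=0.093, v=0.095, θ₁=-0.020, ω₁=0.003, θ₂=-0.015, ω₂=-0.017
apply F[38]=-0.558 → step 39: x=0.095, v=0.089, θ₁=-0.020, ω₁=0.006, θ₂=-0.016, ω₂=-0.014
Max |angle| over trajectory = 0.062 rad; bound = 0.158 → within bound.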